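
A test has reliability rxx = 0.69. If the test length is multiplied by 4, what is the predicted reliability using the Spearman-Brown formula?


r_new = (n * rxx) / (1 + (n-1) * rxx)
r_new = (4 * 0.69) / (1 + 3 * 0.69)
r_new = 2.76 / 3.07
r_new = 0.899

0.899


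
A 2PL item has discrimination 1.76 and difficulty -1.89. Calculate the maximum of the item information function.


For 2PL, max info at theta = b = -1.89
I_max = a^2 / 4 = 1.76^2 / 4
= 3.0976 / 4
I_max = 0.7744

0.7744


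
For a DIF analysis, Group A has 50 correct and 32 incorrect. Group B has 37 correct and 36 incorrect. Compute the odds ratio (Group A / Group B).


Odds_A = 50/32 = 1.5625
Odds_B = 37/36 = 1.0278
OR = Odds_A / Odds_B = 1.5625 / 1.0278
Exactly, OR = (50 * 36) / (32 * 37) = 1800 / 1184
OR = 1.5203

1.5203


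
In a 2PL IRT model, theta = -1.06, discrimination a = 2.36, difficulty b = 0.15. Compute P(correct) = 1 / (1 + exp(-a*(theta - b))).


a*(theta - b) = 2.36 * (-1.06 - 0.15) = -2.8556
exp(--2.8556) = 17.3849
P = 1 / (1 + 17.3849)
P = 0.0544

0.0544


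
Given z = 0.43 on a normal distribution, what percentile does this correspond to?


CDF(z) = 0.5 * (1 + erf(z/sqrt(2)))
erf(0.3041) = 0.3328
CDF = 0.6664
Percentile rank = 0.6664 * 100 = 66.64

66.64


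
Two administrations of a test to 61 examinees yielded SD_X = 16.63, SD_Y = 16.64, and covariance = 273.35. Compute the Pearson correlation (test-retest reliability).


r = cov(X,Y) / (SD_X * SD_Y)
r = 273.35 / (16.63 * 16.64)
r = 273.35 / 276.7232
r = 0.9878

0.9878


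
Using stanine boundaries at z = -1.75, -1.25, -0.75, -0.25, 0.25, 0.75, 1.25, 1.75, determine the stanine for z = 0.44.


Stanine boundaries: [-1.75, -1.25, -0.75, -0.25, 0.25, 0.75, 1.25, 1.75]
z = 0.44
Check each boundary:
  z >= -1.75 -> could be stanine 2
  z >= -1.25 -> could be stanine 3
  z >= -0.75 -> could be stanine 4
  z >= -0.25 -> could be stanine 5
  z >= 0.25 -> could be stanine 6
  z < 0.75
  z < 1.25
  z < 1.75
Highest qualifying boundary gives stanine = 6

6


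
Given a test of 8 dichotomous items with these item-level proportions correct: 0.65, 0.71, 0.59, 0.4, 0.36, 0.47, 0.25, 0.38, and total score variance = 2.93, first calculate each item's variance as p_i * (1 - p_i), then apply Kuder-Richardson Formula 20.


For each item, compute p_i * q_i:
  Item 1: 0.65 * 0.35 = 0.2275
  Item 2: 0.71 * 0.29 = 0.2059
  Item 3: 0.59 * 0.41 = 0.2419
  Item 4: 0.4 * 0.6 = 0.24
  Item 5: 0.36 * 0.64 = 0.2304
  Item 6: 0.47 * 0.53 = 0.2491
  Item 7: 0.25 * 0.75 = 0.1875
  Item 8: 0.38 * 0.62 = 0.2356
Sum(p_i * q_i) = 0.2275 + 0.2059 + 0.2419 + 0.24 + 0.2304 + 0.2491 + 0.1875 + 0.2356 = 1.8179
KR-20 = (k/(k-1)) * (1 - Sum(p_i*q_i) / Var_total)
= (8/7) * (1 - 1.8179/2.93)
= 1.1429 * 0.3796
KR-20 = 0.4338

0.4338


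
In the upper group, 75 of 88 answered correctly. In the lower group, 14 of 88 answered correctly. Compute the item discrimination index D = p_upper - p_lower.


p_upper = 75/88 = 0.8523
p_lower = 14/88 = 0.1591
D = 0.8523 - 0.1591 = 0.6932

0.6932


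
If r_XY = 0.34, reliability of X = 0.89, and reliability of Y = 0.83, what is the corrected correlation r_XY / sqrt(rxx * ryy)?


r_corrected = rxy / sqrt(rxx * ryy)
= 0.34 / sqrt(0.89 * 0.83)
= 0.34 / sqrt(0.7387)
= 0.34 / 0.859477
r_corrected = 0.3956

0.3956


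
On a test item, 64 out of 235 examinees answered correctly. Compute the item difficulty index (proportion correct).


Item difficulty p = number correct / total examinees
p = 64 / 235
p = 0.2723

0.2723


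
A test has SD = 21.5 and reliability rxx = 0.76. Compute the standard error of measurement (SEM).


SEM = SD * sqrt(1 - rxx)
SEM = 21.5 * sqrt(1 - 0.76)
SEM = 21.5 * sqrt(0.24) = 21.5 * 0.489898
SEM = 10.5328

10.5328


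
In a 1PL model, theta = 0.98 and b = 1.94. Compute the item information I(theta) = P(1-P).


P = 1/(1+exp(-(0.98-1.94))) = 0.2769
I = P*(1-P) = 0.2769 * 0.7231
I = 0.2002

0.2002


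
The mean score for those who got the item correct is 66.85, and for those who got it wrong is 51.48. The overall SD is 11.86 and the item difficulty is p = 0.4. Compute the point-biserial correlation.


q = 1 - p = 0.6
rpb = ((M1 - M0) / SD) * sqrt(p * q)
rpb = ((66.85 - 51.48) / 11.86) * sqrt(0.4 * 0.6)
rpb = 0.6349

0.6349


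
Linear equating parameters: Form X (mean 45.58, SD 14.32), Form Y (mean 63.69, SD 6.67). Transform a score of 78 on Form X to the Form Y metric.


slope = SD_Y / SD_X = 6.67 / 14.32 ~ 0.4658
intercept = mean_Y - slope * mean_X = 63.69 - (6.67 / 14.32) * 45.58 ~ 42.4597
Y = slope * X + intercept. To avoid rounding drift from the rounded slope/intercept, evaluate the equivalent form Y = mean_Y + SD_Y * (X - mean_X) / SD_X at full precision:
Y = 63.69 + 6.67 * (78 - 45.58) / 14.32
Y = 63.69 + 6.67 * 32.42 / 14.32
Y = 63.69 + 216.2414 / 14.32
Y = 63.69 + 15.1007
Y = 78.7907

78.7907


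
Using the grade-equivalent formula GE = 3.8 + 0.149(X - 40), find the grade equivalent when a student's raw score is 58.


raw - median = 58 - 40 = 18
slope * diff = 0.149 * 18 = 2.682
GE = 3.8 + 2.682
GE = 6.482

6.482


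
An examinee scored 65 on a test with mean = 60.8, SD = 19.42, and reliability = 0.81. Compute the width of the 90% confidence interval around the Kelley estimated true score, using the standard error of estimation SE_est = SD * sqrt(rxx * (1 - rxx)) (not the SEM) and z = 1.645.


True score estimate = 0.81*65 + 0.19*60.8 = 64.202
SE_est = SD * sqrt(rxx * (1 - rxx)) = 19.42 * sqrt(0.81 * 0.19) = 19.42 * sqrt(0.1539) = 7.618484
CI = T_est +/- z * SE_est, so width = 2 * z * SE_est = 2 * 1.645 * 7.618484
Width = 25.0648

25.0648


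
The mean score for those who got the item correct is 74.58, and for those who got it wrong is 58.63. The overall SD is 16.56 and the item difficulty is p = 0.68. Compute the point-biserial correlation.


q = 1 - p = 0.32
rpb = ((M1 - M0) / SD) * sqrt(p * q)
rpb = ((74.58 - 58.63) / 16.56) * sqrt(0.68 * 0.32)
rpb = 0.4493

0.4493


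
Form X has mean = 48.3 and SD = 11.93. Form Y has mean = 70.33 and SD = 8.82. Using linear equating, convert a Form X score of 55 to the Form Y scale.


slope = SD_Y / SD_X = 8.82 / 11.93 ~ 0.7393
intercept = mean_Y - slope * mean_X = 70.33 - (8.82 / 11.93) * 48.3 ~ 34.6212
Y = slope * X + intercept. To avoid rounding drift from the rounded slope/intercept, evaluate the equivalent form Y = mean_Y + SD_Y * (X - mean_X) / SD_X at full precision:
Y = 70.33 + 8.82 * (55 - 48.3) / 11.93
Y = 70.33 + 8.82 * 6.7 / 11.93
Y = 70.33 + 59.094 / 11.93
Y = 70.33 + 4.9534
Y = 75.2834

75.2834


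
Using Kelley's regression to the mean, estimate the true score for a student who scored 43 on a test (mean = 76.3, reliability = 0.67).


T_est = rxx * X + (1 - rxx) * mean
T_est = 0.67 * 43 + 0.33 * 76.3
T_est = 28.81 + 25.179
T_est = 53.989

53.989


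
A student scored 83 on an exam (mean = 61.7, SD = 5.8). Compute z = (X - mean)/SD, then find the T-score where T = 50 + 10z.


z = (X - mean) / SD = (83 - 61.7) / 5.8
z = 21.3 / 5.8
z = 3.6724
T-score = T = 50 + 10z
Carry z at full precision (z = 21.3 / 5.8) into the conversion:
T-score = 50 + 10 * (21.3 / 5.8) = 50 + 213 / 5.8
T-score = 50 + 36.7241
T-score = 86.7241

86.7241


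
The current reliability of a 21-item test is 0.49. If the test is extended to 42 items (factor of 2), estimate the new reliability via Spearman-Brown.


r_new = (n * rxx) / (1 + (n-1) * rxx)
r_new = (2 * 0.49) / (1 + 1 * 0.49)
r_new = 0.98 / 1.49
r_new = 0.6577

0.6577


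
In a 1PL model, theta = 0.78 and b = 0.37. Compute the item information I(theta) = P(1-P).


P = 1/(1+exp(-(0.78-0.37))) = 0.6011
I = P*(1-P) = 0.6011 * 0.3989
I = 0.2398

0.2398


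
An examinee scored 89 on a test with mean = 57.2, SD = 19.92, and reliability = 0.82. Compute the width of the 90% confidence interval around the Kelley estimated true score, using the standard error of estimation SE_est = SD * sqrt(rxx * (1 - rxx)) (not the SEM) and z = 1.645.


True score estimate = 0.82*89 + 0.18*57.2 = 83.276
SE_est = SD * sqrt(rxx * (1 - rxx)) = 19.92 * sqrt(0.82 * 0.18) = 19.92 * sqrt(0.1476) = 7.653014
CI = T_est +/- z * SE_est, so width = 2 * z * SE_est = 2 * 1.645 * 7.653014
Width = 25.1784

25.1784


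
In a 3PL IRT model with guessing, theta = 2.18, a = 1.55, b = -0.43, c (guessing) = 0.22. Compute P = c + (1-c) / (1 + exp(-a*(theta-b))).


logit = 1.55*(2.18 - -0.43) = 4.0455
P* = 1/(1 + exp(-4.0455)) = 0.9828
P = 0.22 + (1 - 0.22) * 0.9828
P = 0.9866

0.9866


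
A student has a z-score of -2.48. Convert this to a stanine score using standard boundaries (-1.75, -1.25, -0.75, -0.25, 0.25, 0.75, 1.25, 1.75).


Stanine boundaries: [-1.75, -1.25, -0.75, -0.25, 0.25, 0.75, 1.25, 1.75]
z = -2.48
Check each boundary:
  z < -1.75
  z < -1.25
  z < -0.75
  z < -0.25
  z < 0.25
  z < 0.75
  z < 1.25
  z < 1.75
Highest qualifying boundary gives stanine = 1

1


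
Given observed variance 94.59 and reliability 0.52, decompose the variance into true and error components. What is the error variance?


var_true = rxx * var_obs = 0.52 * 94.59 = 49.1868
var_error = var_obs - var_true
var_error = 94.59 - 49.1868
var_error = 45.4032

45.4032


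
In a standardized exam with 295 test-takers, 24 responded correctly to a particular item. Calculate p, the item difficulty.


Item difficulty p = number correct / total examinees
p = 24 / 295
p = 0.0814

0.0814


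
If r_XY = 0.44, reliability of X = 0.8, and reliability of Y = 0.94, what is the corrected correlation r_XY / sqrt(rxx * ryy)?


r_corrected = rxy / sqrt(rxx * ryy)
= 0.44 / sqrt(0.8 * 0.94)
= 0.44 / sqrt(0.752)
= 0.44 / 0.867179
r_corrected = 0.5074

0.5074


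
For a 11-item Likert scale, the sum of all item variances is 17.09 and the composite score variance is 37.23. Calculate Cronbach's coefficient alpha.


alpha = (k/(k-1)) * (1 - sum(si^2)/s_total^2)
= (11/10) * (1 - 17.09/37.23)
alpha = 0.5951

0.5951


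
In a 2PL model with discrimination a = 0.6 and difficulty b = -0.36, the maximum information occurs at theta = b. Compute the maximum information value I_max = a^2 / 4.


For 2PL, max info at theta = b = -0.36
I_max = a^2 / 4 = 0.6^2 / 4
= 0.36 / 4
I_max = 0.09

0.09


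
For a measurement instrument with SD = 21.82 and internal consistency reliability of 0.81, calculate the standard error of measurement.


SEM = SD * sqrt(1 - rxx)
SEM = 21.82 * sqrt(1 - 0.81)
SEM = 21.82 * sqrt(0.19) = 21.82 * 0.43589
SEM = 9.5111

9.5111


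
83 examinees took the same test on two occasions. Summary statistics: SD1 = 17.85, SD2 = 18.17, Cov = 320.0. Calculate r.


r = cov(X,Y) / (SD_X * SD_Y)
r = 320.0 / (17.85 * 18.17)
r = 320.0 / 324.3345
r = 0.9866

0.9866


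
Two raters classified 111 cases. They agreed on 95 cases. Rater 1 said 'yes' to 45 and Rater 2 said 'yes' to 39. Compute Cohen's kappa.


P_o = 95/111 = 0.855856
P_e = (45*39 + 66*72) / 12321 = 0.528123
kappa = (P_o - P_e) / (1 - P_e)
kappa = (0.855856 - 0.528123) / (1 - 0.528123)
kappa = 0.6945

0.6945


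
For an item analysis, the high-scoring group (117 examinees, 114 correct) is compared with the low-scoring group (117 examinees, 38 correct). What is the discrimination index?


p_upper = 114/117 = 0.9744
p_lower = 38/117 = 0.3248
D = 0.9744 - 0.3248 = 0.6496

0.6496


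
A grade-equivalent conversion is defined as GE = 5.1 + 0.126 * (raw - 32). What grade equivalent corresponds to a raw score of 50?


raw - median = 50 - 32 = 18
slope * diff = 0.126 * 18 = 2.268
GE = 5.1 + 2.268
GE = 7.368

7.368


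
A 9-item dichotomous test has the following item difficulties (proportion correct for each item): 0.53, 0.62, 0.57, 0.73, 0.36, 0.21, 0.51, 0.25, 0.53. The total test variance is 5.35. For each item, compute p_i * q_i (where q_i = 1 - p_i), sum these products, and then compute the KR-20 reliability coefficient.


For each item, compute p_i * q_i:
  Item 1: 0.53 * 0.47 = 0.2491
  Item 2: 0.62 * 0.38 = 0.2356
  Item 3: 0.57 * 0.43 = 0.2451
  Item 4: 0.73 * 0.27 = 0.1971
  Item 5: 0.36 * 0.64 = 0.2304
  Item 6: 0.21 * 0.79 = 0.1659
  Item 7: 0.51 * 0.49 = 0.2499
  Item 8: 0.25 * 0.75 = 0.1875
  Item 9: 0.53 * 0.47 = 0.2491
Sum(p_i * q_i) = 0.2491 + 0.2356 + 0.2451 + 0.1971 + 0.2304 + 0.1659 + 0.2499 + 0.1875 + 0.2491 = 2.0097
KR-20 = (k/(k-1)) * (1 - Sum(p_i*q_i) / Var_total)
= (9/8) * (1 - 2.0097/5.35)
= 1.125 * 0.6244
KR-20 = 0.7024

0.7024


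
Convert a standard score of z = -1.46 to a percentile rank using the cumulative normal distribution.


CDF(z) = 0.5 * (1 + erf(z/sqrt(2)))
erf(-1.0324) = -0.8557
CDF = 0.0721
Percentile rank = 0.0721 * 100 = 7.21

7.21


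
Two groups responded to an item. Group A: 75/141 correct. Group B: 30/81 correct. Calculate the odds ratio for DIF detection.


Odds_A = 75/66 = 1.1364
Odds_B = 30/51 = 0.5882
OR = Odds_A / Odds_B = 1.1364 / 0.5882
Exactly, OR = (75 * 51) / (66 * 30) = 3825 / 1980
OR = 1.9318

1.9318


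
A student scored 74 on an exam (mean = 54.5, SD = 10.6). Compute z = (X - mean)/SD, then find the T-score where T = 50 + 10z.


z = (X - mean) / SD = (74 - 54.5) / 10.6
z = 19.5 / 10.6
z = 1.8396
T-score = T = 50 + 10z
Carry z at full precision (z = 19.5 / 10.6) into the conversion:
T-score = 50 + 10 * (19.5 / 10.6) = 50 + 195 / 10.6
T-score = 50 + 18.3962
T-score = 68.3962

68.3962


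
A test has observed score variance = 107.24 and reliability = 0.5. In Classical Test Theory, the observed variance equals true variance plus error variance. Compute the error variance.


var_true = rxx * var_obs = 0.5 * 107.24 = 53.62
var_error = var_obs - var_true
var_error = 107.24 - 53.62
var_error = 53.62

53.62


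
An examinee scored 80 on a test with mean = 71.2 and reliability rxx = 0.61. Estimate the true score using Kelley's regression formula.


T_est = rxx * X + (1 - rxx) * mean
T_est = 0.61 * 80 + 0.39 * 71.2
T_est = 48.8 + 27.768
T_est = 76.568

76.568


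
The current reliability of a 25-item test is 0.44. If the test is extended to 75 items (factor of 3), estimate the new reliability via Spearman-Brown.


r_new = (n * rxx) / (1 + (n-1) * rxx)
r_new = (3 * 0.44) / (1 + 2 * 0.44)
r_new = 1.32 / 1.88
r_new = 0.7021

0.7021


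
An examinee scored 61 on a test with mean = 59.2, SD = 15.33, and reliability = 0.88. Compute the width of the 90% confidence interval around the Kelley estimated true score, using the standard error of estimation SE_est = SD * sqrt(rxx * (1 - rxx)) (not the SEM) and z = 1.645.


True score estimate = 0.88*61 + 0.12*59.2 = 60.784
SE_est = SD * sqrt(rxx * (1 - rxx)) = 15.33 * sqrt(0.88 * 0.12) = 15.33 * sqrt(0.1056) = 4.98166
CI = T_est +/- z * SE_est, so width = 2 * z * SE_est = 2 * 1.645 * 4.98166
Width = 16.3897

16.3897


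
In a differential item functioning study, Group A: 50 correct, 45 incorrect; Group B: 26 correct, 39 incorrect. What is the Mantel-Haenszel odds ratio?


Odds_A = 50/45 = 1.1111
Odds_B = 26/39 = 0.6667
OR = Odds_A / Odds_B = 1.1111 / 0.6667
Exactly, OR = (50 * 39) / (45 * 26) = 1950 / 1170
OR = 1.6667

1.6667


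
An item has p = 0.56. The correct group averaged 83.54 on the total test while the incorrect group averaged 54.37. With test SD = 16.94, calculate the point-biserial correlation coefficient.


q = 1 - p = 0.44
rpb = ((M1 - M0) / SD) * sqrt(p * q)
rpb = ((83.54 - 54.37) / 16.94) * sqrt(0.56 * 0.44)
rpb = 0.8548

0.8548


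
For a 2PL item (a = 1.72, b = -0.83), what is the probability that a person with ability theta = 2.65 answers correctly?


a*(theta - b) = 1.72 * (2.65 - -0.83) = 5.9856
exp(-5.9856) = 0.0025
P = 1 / (1 + 0.0025)
P = 0.9975

0.9975


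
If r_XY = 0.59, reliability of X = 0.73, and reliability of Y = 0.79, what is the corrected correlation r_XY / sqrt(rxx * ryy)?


r_corrected = rxy / sqrt(rxx * ryy)
= 0.59 / sqrt(0.73 * 0.79)
= 0.59 / sqrt(0.5767)
= 0.59 / 0.759408
r_corrected = 0.7769

0.7769


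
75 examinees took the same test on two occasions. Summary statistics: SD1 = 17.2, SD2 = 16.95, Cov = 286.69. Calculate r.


r = cov(X,Y) / (SD_X * SD_Y)
r = 286.69 / (17.2 * 16.95)
r = 286.69 / 291.54
r = 0.9834

0.9834


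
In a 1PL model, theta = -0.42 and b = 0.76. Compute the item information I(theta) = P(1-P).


P = 1/(1+exp(-(-0.42-0.76))) = 0.2351
I = P*(1-P) = 0.2351 * 0.7649
I = 0.1798

0.1798


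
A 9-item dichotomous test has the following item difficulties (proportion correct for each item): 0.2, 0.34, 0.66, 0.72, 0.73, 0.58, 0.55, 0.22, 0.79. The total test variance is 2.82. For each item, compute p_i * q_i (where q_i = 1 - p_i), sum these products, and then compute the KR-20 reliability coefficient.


For each item, compute p_i * q_i:
  Item 1: 0.2 * 0.8 = 0.16
  Item 2: 0.34 * 0.66 = 0.2244
  Item 3: 0.66 * 0.34 = 0.2244
  Item 4: 0.72 * 0.28 = 0.2016
  Item 5: 0.73 * 0.27 = 0.1971
  Item 6: 0.58 * 0.42 = 0.2436
  Item 7: 0.55 * 0.45 = 0.2475
  Item 8: 0.22 * 0.78 = 0.1716
  Item 9: 0.79 * 0.21 = 0.1659
Sum(p_i * q_i) = 0.16 + 0.2244 + 0.2244 + 0.2016 + 0.1971 + 0.2436 + 0.2475 + 0.1716 + 0.1659 = 1.8361
KR-20 = (k/(k-1)) * (1 - Sum(p_i*q_i) / Var_total)
= (9/8) * (1 - 1.8361/2.82)
= 1.125 * 0.3489
KR-20 = 0.3925

0.3925


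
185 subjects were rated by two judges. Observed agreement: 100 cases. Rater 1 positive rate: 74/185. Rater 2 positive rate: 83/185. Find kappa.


P_o = 100/185 = 0.540541
P_e = (74*83 + 111*102) / 34225 = 0.51027
kappa = (P_o - P_e) / (1 - P_e)
kappa = (0.540541 - 0.51027) / (1 - 0.51027)
kappa = 0.0618

0.0618


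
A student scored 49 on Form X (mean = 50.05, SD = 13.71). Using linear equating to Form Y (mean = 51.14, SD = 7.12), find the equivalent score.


slope = SD_Y / SD_X = 7.12 / 13.71 ~ 0.5193
intercept = mean_Y - slope * mean_X = 51.14 - (7.12 / 13.71) * 50.05 ~ 25.1476
Y = slope * X + intercept. To avoid rounding drift from the rounded slope/intercept, evaluate the equivalent form Y = mean_Y + SD_Y * (X - mean_X) / SD_X at full precision:
Y = 51.14 + 7.12 * (49 - 50.05) / 13.71
Y = 51.14 - 7.12 * 1.05 / 13.71
Y = 51.14 - 7.476 / 13.71
Y = 51.14 - 0.5453
Y = 50.5947

50.5947


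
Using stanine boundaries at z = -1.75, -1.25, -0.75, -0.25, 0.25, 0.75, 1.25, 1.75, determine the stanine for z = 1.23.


Stanine boundaries: [-1.75, -1.25, -0.75, -0.25, 0.25, 0.75, 1.25, 1.75]
z = 1.23
Check each boundary:
  z >= -1.75 -> could be stanine 2
  z >= -1.25 -> could be stanine 3
  z >= -0.75 -> could be stanine 4
  z >= -0.25 -> could be stanine 5
  z >= 0.25 -> could be stanine 6
  z >= 0.75 -> could be stanine 7
  z < 1.25
  z < 1.75
Highest qualifying boundary gives stanine = 7

7


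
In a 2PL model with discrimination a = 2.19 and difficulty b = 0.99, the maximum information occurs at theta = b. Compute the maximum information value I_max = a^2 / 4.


For 2PL, max info at theta = b = 0.99
I_max = a^2 / 4 = 2.19^2 / 4
= 4.7961 / 4
I_max = 1.199

1.199


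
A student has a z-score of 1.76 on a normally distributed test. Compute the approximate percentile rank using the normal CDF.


CDF(z) = 0.5 * (1 + erf(z/sqrt(2)))
erf(1.2445) = 0.9216
CDF = 0.9608
Percentile rank = 0.9608 * 100 = 96.08

96.08


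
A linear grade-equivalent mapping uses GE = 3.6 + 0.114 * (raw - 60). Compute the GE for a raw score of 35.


raw - median = 35 - 60 = -25
slope * diff = 0.114 * -25 = -2.85
GE = 3.6 + -2.85
GE = 0.75

0.75


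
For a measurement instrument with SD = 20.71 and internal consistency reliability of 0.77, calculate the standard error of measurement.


SEM = SD * sqrt(1 - rxx)
SEM = 20.71 * sqrt(1 - 0.77)
SEM = 20.71 * sqrt(0.23) = 20.71 * 0.479583
SEM = 9.9322

9.9322


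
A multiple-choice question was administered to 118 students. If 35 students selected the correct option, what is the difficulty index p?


Item difficulty p = number correct / total examinees
p = 35 / 118
p = 0.2966

0.2966


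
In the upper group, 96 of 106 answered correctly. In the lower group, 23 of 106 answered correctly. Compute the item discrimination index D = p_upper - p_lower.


p_upper = 96/106 = 0.9057
p_lower = 23/106 = 0.217
D = 0.9057 - 0.217 = 0.6887

0.6887


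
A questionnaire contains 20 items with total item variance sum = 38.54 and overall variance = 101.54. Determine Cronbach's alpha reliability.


alpha = (k/(k-1)) * (1 - sum(si^2)/s_total^2)
= (20/19) * (1 - 38.54/101.54)
alpha = 0.6531

0.6531


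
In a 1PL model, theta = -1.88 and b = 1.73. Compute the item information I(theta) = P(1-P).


P = 1/(1+exp(-(-1.88-1.73))) = 0.0263
I = P*(1-P) = 0.0263 * 0.9737
I = 0.0256

0.0256


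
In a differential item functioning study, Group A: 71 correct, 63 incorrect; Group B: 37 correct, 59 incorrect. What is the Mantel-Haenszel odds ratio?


Odds_A = 71/63 = 1.127
Odds_B = 37/59 = 0.6271
OR = Odds_A / Odds_B = 1.127 / 0.6271
Exactly, OR = (71 * 59) / (63 * 37) = 4189 / 2331
OR = 1.7971

1.7971


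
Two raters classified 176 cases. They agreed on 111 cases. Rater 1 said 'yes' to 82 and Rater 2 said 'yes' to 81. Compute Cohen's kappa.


P_o = 111/176 = 0.630682
P_e = (82*81 + 94*95) / 30976 = 0.502712
kappa = (P_o - P_e) / (1 - P_e)
kappa = (0.630682 - 0.502712) / (1 - 0.502712)
kappa = 0.2573

0.2573


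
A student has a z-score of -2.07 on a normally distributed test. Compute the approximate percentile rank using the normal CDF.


CDF(z) = 0.5 * (1 + erf(z/sqrt(2)))
erf(-1.4637) = -0.9615
CDF = 0.0192
Percentile rank = 0.0192 * 100 = 1.92

1.92


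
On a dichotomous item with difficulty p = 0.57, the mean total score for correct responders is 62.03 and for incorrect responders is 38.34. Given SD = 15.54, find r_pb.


q = 1 - p = 0.43
rpb = ((M1 - M0) / SD) * sqrt(p * q)
rpb = ((62.03 - 38.34) / 15.54) * sqrt(0.57 * 0.43)
rpb = 0.7547

0.7547


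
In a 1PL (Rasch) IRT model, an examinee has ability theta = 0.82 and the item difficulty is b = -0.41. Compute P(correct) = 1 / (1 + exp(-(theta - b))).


theta - b = 0.82 - -0.41 = 1.23
exp(-(theta - b)) = exp(-1.23) = 0.2923
P = 1 / (1 + 0.2923)
P = 0.7738

0.7738


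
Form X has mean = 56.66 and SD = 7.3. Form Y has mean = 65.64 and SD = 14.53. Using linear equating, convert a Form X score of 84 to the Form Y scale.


slope = SD_Y / SD_X = 14.53 / 7.3 ~ 1.9904
intercept = mean_Y - slope * mean_X = 65.64 - (14.53 / 7.3) * 56.66 ~ -47.1367
Y = slope * X + intercept. To avoid rounding drift from the rounded slope/intercept, evaluate the equivalent form Y = mean_Y + SD_Y * (X - mean_X) / SD_X at full precision:
Y = 65.64 + 14.53 * (84 - 56.66) / 7.3
Y = 65.64 + 14.53 * 27.34 / 7.3
Y = 65.64 + 397.2502 / 7.3
Y = 65.64 + 54.4178
Y = 120.0578

120.0578


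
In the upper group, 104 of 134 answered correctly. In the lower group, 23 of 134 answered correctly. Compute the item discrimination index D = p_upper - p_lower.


p_upper = 104/134 = 0.7761
p_lower = 23/134 = 0.1716
D = 0.7761 - 0.1716 = 0.6045

0.6045


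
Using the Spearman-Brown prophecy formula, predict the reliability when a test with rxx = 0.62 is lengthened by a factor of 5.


r_new = (n * rxx) / (1 + (n-1) * rxx)
r_new = (5 * 0.62) / (1 + 4 * 0.62)
r_new = 3.1 / 3.48
r_new = 0.8908

0.8908


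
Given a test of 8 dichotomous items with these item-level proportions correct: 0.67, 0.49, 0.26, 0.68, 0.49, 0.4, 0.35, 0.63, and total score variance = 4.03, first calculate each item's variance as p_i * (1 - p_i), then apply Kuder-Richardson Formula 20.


For each item, compute p_i * q_i:
  Item 1: 0.67 * 0.33 = 0.2211
  Item 2: 0.49 * 0.51 = 0.2499
  Item 3: 0.26 * 0.74 = 0.1924
  Item 4: 0.68 * 0.32 = 0.2176
  Item 5: 0.49 * 0.51 = 0.2499
  Item 6: 0.4 * 0.6 = 0.24
  Item 7: 0.35 * 0.65 = 0.2275
  Item 8: 0.63 * 0.37 = 0.2331
Sum(p_i * q_i) = 0.2211 + 0.2499 + 0.1924 + 0.2176 + 0.2499 + 0.24 + 0.2275 + 0.2331 = 1.8315
KR-20 = (k/(k-1)) * (1 - Sum(p_i*q_i) / Var_total)
= (8/7) * (1 - 1.8315/4.03)
= 1.1429 * 0.5455
KR-20 = 0.6235

0.6235


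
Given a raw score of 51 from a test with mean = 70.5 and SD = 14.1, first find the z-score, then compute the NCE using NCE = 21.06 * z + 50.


z = (X - mean) / SD = (51 - 70.5) / 14.1
z = -19.5 / 14.1
z = -1.383
NCE = NCE = 21.06z + 50
Carry z at full precision (z = -19.5 / 14.1) into the conversion:
NCE = 21.06 * (-19.5 / 14.1) + 50 = -410.67 / 14.1 + 50
NCE = -29.1255 + 50
NCE = 20.8745

20.8745


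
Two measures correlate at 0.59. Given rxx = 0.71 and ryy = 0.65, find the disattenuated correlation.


r_corrected = rxy / sqrt(rxx * ryy)
= 0.59 / sqrt(0.71 * 0.65)
= 0.59 / sqrt(0.4615)
= 0.59 / 0.679338
r_corrected = 0.8685

0.8685


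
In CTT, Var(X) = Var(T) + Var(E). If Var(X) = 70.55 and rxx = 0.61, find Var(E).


var_true = rxx * var_obs = 0.61 * 70.55 = 43.0355
var_error = var_obs - var_true
var_error = 70.55 - 43.0355
var_error = 27.5145

27.5145


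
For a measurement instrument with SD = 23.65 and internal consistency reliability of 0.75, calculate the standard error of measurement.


SEM = SD * sqrt(1 - rxx)
SEM = 23.65 * sqrt(1 - 0.75)
SEM = 23.65 * sqrt(0.25) = 23.65 * 0.5
SEM = 11.825

11.825


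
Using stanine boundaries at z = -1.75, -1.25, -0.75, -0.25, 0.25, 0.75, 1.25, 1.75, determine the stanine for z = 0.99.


Stanine boundaries: [-1.75, -1.25, -0.75, -0.25, 0.25, 0.75, 1.25, 1.75]
z = 0.99
Check each boundary:
  z >= -1.75 -> could be stanine 2
  z >= -1.25 -> could be stanine 3
  z >= -0.75 -> could be stanine 4
  z >= -0.25 -> could be stanine 5
  z >= 0.25 -> could be stanine 6
  z >= 0.75 -> could be stanine 7
  z < 1.25
  z < 1.75
Highest qualifying boundary gives stanine = 7

7


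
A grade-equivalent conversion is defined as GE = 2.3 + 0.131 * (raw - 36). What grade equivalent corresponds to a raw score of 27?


raw - median = 27 - 36 = -9
slope * diff = 0.131 * -9 = -1.179
GE = 2.3 + -1.179
GE = 1.121

1.121


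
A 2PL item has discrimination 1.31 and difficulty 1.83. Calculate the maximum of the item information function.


For 2PL, max info at theta = b = 1.83
I_max = a^2 / 4 = 1.31^2 / 4
= 1.7161 / 4
I_max = 0.429

0.429


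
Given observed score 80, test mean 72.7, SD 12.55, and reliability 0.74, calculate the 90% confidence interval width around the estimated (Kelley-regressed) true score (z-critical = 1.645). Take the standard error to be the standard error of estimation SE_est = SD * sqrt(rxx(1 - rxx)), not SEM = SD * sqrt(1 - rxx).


True score estimate = 0.74*80 + 0.26*72.7 = 78.102
SE_est = SD * sqrt(rxx * (1 - rxx)) = 12.55 * sqrt(0.74 * 0.26) = 12.55 * sqrt(0.1924) = 5.50486
CI = T_est +/- z * SE_est, so width = 2 * z * SE_est = 2 * 1.645 * 5.50486
Width = 18.111

18.111


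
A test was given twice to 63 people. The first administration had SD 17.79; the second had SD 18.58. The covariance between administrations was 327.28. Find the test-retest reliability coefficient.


r = cov(X,Y) / (SD_X * SD_Y)
r = 327.28 / (17.79 * 18.58)
r = 327.28 / 330.5382
r = 0.9901

0.9901


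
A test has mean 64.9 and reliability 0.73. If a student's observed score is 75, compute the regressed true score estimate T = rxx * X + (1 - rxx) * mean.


T_est = rxx * X + (1 - rxx) * mean
T_est = 0.73 * 75 + 0.27 * 64.9
T_est = 54.75 + 17.523
T_est = 72.273

72.273


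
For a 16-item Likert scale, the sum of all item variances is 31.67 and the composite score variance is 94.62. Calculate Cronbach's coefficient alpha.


alpha = (k/(k-1)) * (1 - sum(si^2)/s_total^2)
= (16/15) * (1 - 31.67/94.62)
alpha = 0.7096

0.7096


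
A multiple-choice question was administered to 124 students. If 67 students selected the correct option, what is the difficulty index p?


Item difficulty p = number correct / total examinees
p = 67 / 124
p = 0.5403

0.5403


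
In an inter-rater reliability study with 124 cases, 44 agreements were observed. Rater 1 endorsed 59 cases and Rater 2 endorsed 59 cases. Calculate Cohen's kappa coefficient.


P_o = 44/124 = 0.354839
P_e = (59*59 + 65*65) / 15376 = 0.501171
kappa = (P_o - P_e) / (1 - P_e)
kappa = (0.354839 - 0.501171) / (1 - 0.501171)
kappa = -0.2934

-0.2934


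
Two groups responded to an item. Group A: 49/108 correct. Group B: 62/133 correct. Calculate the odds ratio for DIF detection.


Odds_A = 49/59 = 0.8305
Odds_B = 62/71 = 0.8732
OR = Odds_A / Odds_B = 0.8305 / 0.8732
Exactly, OR = (49 * 71) / (59 * 62) = 3479 / 3658
OR = 0.9511

0.9511


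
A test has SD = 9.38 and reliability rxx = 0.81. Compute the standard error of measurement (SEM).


SEM = SD * sqrt(1 - rxx)
SEM = 9.38 * sqrt(1 - 0.81)
SEM = 9.38 * sqrt(0.19) = 9.38 * 0.43589
SEM = 4.0886

4.0886


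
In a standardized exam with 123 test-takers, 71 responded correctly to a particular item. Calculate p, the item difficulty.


Item difficulty p = number correct / total examinees
p = 71 / 123
p = 0.5772

0.5772


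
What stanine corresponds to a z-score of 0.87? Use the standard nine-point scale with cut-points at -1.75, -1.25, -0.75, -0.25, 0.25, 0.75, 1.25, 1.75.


Stanine boundaries: [-1.75, -1.25, -0.75, -0.25, 0.25, 0.75, 1.25, 1.75]
z = 0.87
Check each boundary:
  z >= -1.75 -> could be stanine 2
  z >= -1.25 -> could be stanine 3
  z >= -0.75 -> could be stanine 4
  z >= -0.25 -> could be stanine 5
  z >= 0.25 -> could be stanine 6
  z >= 0.75 -> could be stanine 7
  z < 1.25
  z < 1.75
Highest qualifying boundary gives stanine = 7

7


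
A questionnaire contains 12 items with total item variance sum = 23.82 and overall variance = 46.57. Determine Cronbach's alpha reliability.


alpha = (k/(k-1)) * (1 - sum(si^2)/s_total^2)
= (12/11) * (1 - 23.82/46.57)
alpha = 0.5329

0.5329


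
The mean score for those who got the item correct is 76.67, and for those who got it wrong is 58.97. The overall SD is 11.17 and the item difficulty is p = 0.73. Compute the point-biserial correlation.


q = 1 - p = 0.27
rpb = ((M1 - M0) / SD) * sqrt(p * q)
rpb = ((76.67 - 58.97) / 11.17) * sqrt(0.73 * 0.27)
rpb = 0.7035

0.7035


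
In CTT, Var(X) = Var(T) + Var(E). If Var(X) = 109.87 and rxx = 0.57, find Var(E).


var_true = rxx * var_obs = 0.57 * 109.87 = 62.6259
var_error = var_obs - var_true
var_error = 109.87 - 62.6259
var_error = 47.2441

47.2441


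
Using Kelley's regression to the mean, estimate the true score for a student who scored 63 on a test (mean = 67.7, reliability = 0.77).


T_est = rxx * X + (1 - rxx) * mean
T_est = 0.77 * 63 + 0.23 * 67.7
T_est = 48.51 + 15.571
T_est = 64.081

64.081


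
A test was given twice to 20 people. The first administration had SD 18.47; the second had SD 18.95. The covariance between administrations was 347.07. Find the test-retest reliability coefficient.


r = cov(X,Y) / (SD_X * SD_Y)
r = 347.07 / (18.47 * 18.95)
r = 347.07 / 350.0065
r = 0.9916

0.9916


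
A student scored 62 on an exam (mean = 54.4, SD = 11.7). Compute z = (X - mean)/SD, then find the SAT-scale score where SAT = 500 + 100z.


z = (X - mean) / SD = (62 - 54.4) / 11.7
z = 7.6 / 11.7
z = 0.6496
SAT-scale = SAT = 500 + 100z
Carry z at full precision (z = 7.6 / 11.7) into the conversion:
SAT-scale = 500 + 100 * (7.6 / 11.7) = 500 + 760 / 11.7
SAT-scale = 500 + 64.9573
SAT-scale = 564.9573

564.9573


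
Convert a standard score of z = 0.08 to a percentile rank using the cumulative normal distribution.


CDF(z) = 0.5 * (1 + erf(z/sqrt(2)))
erf(0.0566) = 0.0638
CDF = 0.5319
Percentile rank = 0.5319 * 100 = 53.19

53.19


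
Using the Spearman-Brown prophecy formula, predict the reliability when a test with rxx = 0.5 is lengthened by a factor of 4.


r_new = (n * rxx) / (1 + (n-1) * rxx)
r_new = (4 * 0.5) / (1 + 3 * 0.5)
r_new = 2.0 / 2.5
r_new = 0.8

0.8


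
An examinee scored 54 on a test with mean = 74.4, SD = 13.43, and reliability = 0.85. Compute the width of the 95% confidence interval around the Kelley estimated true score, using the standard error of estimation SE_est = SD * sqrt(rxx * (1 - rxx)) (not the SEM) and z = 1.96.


True score estimate = 0.85*54 + 0.15*74.4 = 57.06
SE_est = SD * sqrt(rxx * (1 - rxx)) = 13.43 * sqrt(0.85 * 0.15) = 13.43 * sqrt(0.1275) = 4.795469
CI = T_est +/- z * SE_est, so width = 2 * z * SE_est = 2 * 1.96 * 4.795469
Width = 18.7982

18.7982


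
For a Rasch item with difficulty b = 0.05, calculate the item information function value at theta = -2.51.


P = 1/(1+exp(-(-2.51-0.05))) = 0.0718
I = P*(1-P) = 0.0718 * 0.9282
I = 0.0666

0.0666


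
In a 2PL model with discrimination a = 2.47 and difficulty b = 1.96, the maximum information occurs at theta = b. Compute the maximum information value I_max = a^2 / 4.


For 2PL, max info at theta = b = 1.96
I_max = a^2 / 4 = 2.47^2 / 4
= 6.1009 / 4
I_max = 1.5252

1.5252


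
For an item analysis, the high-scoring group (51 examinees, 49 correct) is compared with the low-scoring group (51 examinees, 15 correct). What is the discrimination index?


p_upper = 49/51 = 0.9608
p_lower = 15/51 = 0.2941
D = 0.9608 - 0.2941 = 0.6667

0.6667


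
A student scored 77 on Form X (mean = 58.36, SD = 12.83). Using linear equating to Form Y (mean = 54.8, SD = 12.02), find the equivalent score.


slope = SD_Y / SD_X = 12.02 / 12.83 ~ 0.9369
intercept = mean_Y - slope * mean_X = 54.8 - (12.02 / 12.83) * 58.36 ~ 0.1245
Y = slope * X + intercept. To avoid rounding drift from the rounded slope/intercept, evaluate the equivalent form Y = mean_Y + SD_Y * (X - mean_X) / SD_X at full precision:
Y = 54.8 + 12.02 * (77 - 58.36) / 12.83
Y = 54.8 + 12.02 * 18.64 / 12.83
Y = 54.8 + 224.0528 / 12.83
Y = 54.8 + 17.4632
Y = 72.2632

72.2632


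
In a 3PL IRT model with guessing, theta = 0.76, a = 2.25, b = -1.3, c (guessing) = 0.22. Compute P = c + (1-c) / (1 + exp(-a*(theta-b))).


logit = 2.25*(0.76 - -1.3) = 4.635
P* = 1/(1 + exp(-4.635)) = 0.9904
P = 0.22 + (1 - 0.22) * 0.9904
P = 0.9925

0.9925


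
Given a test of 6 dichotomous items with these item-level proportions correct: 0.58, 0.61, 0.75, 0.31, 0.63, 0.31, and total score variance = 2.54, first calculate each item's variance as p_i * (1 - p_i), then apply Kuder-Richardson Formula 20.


For each item, compute p_i * q_i:
  Item 1: 0.58 * 0.42 = 0.2436
  Item 2: 0.61 * 0.39 = 0.2379
  Item 3: 0.75 * 0.25 = 0.1875
  Item 4: 0.31 * 0.69 = 0.2139
  Item 5: 0.63 * 0.37 = 0.2331
  Item 6: 0.31 * 0.69 = 0.2139
Sum(p_i * q_i) = 0.2436 + 0.2379 + 0.1875 + 0.2139 + 0.2331 + 0.2139 = 1.3299
KR-20 = (k/(k-1)) * (1 - Sum(p_i*q_i) / Var_total)
= (6/5) * (1 - 1.3299/2.54)
= 1.2 * 0.4764
KR-20 = 0.5717

0.5717


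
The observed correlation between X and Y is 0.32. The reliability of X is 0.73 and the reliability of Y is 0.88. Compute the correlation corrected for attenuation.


r_corrected = rxy / sqrt(rxx * ryy)
= 0.32 / sqrt(0.73 * 0.88)
= 0.32 / sqrt(0.6424)
= 0.32 / 0.801499
r_corrected = 0.3993

0.3993


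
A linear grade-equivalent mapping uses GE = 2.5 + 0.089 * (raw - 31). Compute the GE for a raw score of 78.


raw - median = 78 - 31 = 47
slope * diff = 0.089 * 47 = 4.183
GE = 2.5 + 4.183
GE = 6.683

6.683


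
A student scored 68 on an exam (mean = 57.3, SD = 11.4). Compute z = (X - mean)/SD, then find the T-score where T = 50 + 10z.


z = (X - mean) / SD = (68 - 57.3) / 11.4
z = 10.7 / 11.4
z = 0.9386
T-score = T = 50 + 10z
Carry z at full precision (z = 10.7 / 11.4) into the conversion:
T-score = 50 + 10 * (10.7 / 11.4) = 50 + 107 / 11.4
T-score = 50 + 9.386
T-score = 59.386

59.386


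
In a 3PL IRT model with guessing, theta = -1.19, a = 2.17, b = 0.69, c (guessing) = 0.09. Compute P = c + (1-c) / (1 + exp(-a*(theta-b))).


logit = 2.17*(-1.19 - 0.69) = -4.0796
P* = 1/(1 + exp(--4.0796)) = 0.0166
P = 0.09 + (1 - 0.09) * 0.0166
P = 0.1051

0.1051


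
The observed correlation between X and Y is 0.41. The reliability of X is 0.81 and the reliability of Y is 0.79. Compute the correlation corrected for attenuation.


r_corrected = rxy / sqrt(rxx * ryy)
= 0.41 / sqrt(0.81 * 0.79)
= 0.41 / sqrt(0.6399)
= 0.41 / 0.799937
r_corrected = 0.5125

0.5125


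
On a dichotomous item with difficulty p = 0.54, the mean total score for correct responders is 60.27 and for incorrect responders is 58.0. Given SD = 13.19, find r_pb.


q = 1 - p = 0.46
rpb = ((M1 - M0) / SD) * sqrt(p * q)
rpb = ((60.27 - 58.0) / 13.19) * sqrt(0.54 * 0.46)
rpb = 0.0858

0.0858


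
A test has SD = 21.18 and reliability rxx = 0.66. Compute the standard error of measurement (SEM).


SEM = SD * sqrt(1 - rxx)
SEM = 21.18 * sqrt(1 - 0.66)
SEM = 21.18 * sqrt(0.34) = 21.18 * 0.583095
SEM = 12.35

12.35


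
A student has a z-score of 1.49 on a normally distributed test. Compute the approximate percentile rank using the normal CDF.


CDF(z) = 0.5 * (1 + erf(z/sqrt(2)))
erf(1.0536) = 0.8638
CDF = 0.9319
Percentile rank = 0.9319 * 100 = 93.19

93.19


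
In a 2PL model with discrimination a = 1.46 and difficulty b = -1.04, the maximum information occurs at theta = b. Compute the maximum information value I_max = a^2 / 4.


For 2PL, max info at theta = b = -1.04
I_max = a^2 / 4 = 1.46^2 / 4
= 2.1316 / 4
I_max = 0.5329

0.5329


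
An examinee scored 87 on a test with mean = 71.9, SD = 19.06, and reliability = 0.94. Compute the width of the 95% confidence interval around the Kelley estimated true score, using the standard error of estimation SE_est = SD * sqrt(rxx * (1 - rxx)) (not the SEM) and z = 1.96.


True score estimate = 0.94*87 + 0.06*71.9 = 86.094
SE_est = SD * sqrt(rxx * (1 - rxx)) = 19.06 * sqrt(0.94 * 0.06) = 19.06 * sqrt(0.0564) = 4.526499
CI = T_est +/- z * SE_est, so width = 2 * z * SE_est = 2 * 1.96 * 4.526499
Width = 17.7439

17.7439


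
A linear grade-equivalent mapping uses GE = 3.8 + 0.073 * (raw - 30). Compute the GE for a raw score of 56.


raw - median = 56 - 30 = 26
slope * diff = 0.073 * 26 = 1.898
GE = 3.8 + 1.898
GE = 5.698

5.698


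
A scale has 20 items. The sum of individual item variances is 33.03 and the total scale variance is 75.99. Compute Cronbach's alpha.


alpha = (k/(k-1)) * (1 - sum(si^2)/s_total^2)
= (20/19) * (1 - 33.03/75.99)
alpha = 0.5951

0.5951


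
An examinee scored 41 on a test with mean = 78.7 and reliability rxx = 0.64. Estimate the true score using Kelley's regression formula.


T_est = rxx * X + (1 - rxx) * mean
T_est = 0.64 * 41 + 0.36 * 78.7
T_est = 26.24 + 28.332
T_est = 54.572

54.572


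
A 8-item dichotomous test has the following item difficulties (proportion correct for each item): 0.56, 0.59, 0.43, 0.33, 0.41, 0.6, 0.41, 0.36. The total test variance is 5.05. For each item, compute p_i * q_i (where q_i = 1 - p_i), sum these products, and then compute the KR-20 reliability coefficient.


For each item, compute p_i * q_i:
  Item 1: 0.56 * 0.44 = 0.2464
  Item 2: 0.59 * 0.41 = 0.2419
  Item 3: 0.43 * 0.57 = 0.2451
  Item 4: 0.33 * 0.67 = 0.2211
  Item 5: 0.41 * 0.59 = 0.2419
  Item 6: 0.6 * 0.4 = 0.24
  Item 7: 0.41 * 0.59 = 0.2419
  Item 8: 0.36 * 0.64 = 0.2304
Sum(p_i * q_i) = 0.2464 + 0.2419 + 0.2451 + 0.2211 + 0.2419 + 0.24 + 0.2419 + 0.2304 = 1.9087
KR-20 = (k/(k-1)) * (1 - Sum(p_i*q_i) / Var_total)
= (8/7) * (1 - 1.9087/5.05)
= 1.1429 * 0.622
KR-20 = 0.7109

0.7109


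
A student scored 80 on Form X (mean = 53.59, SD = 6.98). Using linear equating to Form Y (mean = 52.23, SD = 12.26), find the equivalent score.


slope = SD_Y / SD_X = 12.26 / 6.98 ~ 1.7564
intercept = mean_Y - slope * mean_X = 52.23 - (12.26 / 6.98) * 53.59 ~ -41.898
Y = slope * X + intercept. To avoid rounding drift from the rounded slope/intercept, evaluate the equivalent form Y = mean_Y + SD_Y * (X - mean_X) / SD_X at full precision:
Y = 52.23 + 12.26 * (80 - 53.59) / 6.98
Y = 52.23 + 12.26 * 26.41 / 6.98
Y = 52.23 + 323.7866 / 6.98
Y = 52.23 + 46.3878
Y = 98.6178

98.6178


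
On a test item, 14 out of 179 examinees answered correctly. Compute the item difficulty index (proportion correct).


Item difficulty p = number correct / total examinees
p = 14 / 179
p = 0.0782

0.0782


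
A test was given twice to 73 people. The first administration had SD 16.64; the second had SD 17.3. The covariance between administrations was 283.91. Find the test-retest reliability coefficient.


r = cov(X,Y) / (SD_X * SD_Y)
r = 283.91 / (16.64 * 17.3)
r = 283.91 / 287.872
r = 0.9862

0.9862
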